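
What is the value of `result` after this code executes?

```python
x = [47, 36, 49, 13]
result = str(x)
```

x = [47, 36, 49, 13]; result = '[47, 36, 49, 13]'

'[47, 36, 49, 13]'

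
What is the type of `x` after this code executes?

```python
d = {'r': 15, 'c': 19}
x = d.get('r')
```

dict.get() returns value type when found

int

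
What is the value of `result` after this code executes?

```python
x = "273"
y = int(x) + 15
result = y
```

x = '273'; y = 288; result = 288

288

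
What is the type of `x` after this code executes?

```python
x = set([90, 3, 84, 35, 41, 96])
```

set() constructor returns set

set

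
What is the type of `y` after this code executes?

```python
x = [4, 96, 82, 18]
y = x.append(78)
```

list.append() returns None (mutates in place)

NoneType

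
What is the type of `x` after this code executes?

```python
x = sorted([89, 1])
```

sorted() always returns list

list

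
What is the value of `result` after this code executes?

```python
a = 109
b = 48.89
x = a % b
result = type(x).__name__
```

a is int; b is float; x is float; result = 'float'

'float'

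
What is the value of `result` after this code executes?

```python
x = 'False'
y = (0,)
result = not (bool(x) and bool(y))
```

x = 'False'; y = (0,); result = False

False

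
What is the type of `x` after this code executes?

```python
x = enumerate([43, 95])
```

enumerate() returns an enumerate object

enumerate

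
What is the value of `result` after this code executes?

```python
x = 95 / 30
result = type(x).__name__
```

x is float; result = 'float'

'float'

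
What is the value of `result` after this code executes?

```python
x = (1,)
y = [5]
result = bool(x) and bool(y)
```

x = (1,); y = [5]; result = True

True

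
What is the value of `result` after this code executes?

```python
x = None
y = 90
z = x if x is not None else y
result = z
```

x = None; y = 90; z = 90; result = 90

90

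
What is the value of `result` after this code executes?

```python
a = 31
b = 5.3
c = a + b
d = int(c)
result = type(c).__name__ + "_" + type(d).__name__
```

a is int; b is float; c is float; d is int; result = 'float_int'

'float_int'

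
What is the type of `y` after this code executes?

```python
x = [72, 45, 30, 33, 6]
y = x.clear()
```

list.clear() returns None

NoneType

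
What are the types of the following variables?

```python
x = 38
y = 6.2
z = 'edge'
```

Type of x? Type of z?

x is assigned a bare integer (no decimal point), so it is an int; z is assigned a quoted string literal, so it is a str

int, str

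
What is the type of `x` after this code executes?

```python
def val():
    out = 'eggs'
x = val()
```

Function without return returns None

NoneType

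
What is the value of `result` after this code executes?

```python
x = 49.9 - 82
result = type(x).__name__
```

x is float; result = 'float'

'float'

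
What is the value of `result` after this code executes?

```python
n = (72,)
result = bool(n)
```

n = (72,); result = True

True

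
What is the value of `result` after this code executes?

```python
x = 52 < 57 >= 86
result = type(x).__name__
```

x is bool; result = 'bool'

'bool'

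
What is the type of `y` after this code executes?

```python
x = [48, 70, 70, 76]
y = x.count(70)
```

list.count() returns int

int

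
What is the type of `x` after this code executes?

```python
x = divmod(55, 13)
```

divmod() returns tuple of (quotient, remainder)

tuple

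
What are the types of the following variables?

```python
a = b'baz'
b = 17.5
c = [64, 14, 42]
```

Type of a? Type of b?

a is assigned a bytes literal (b'...' prefix); b is assigned a number with a decimal point, so it is a float

bytes, float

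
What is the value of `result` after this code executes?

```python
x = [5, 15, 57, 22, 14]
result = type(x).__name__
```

x is list; result = 'list'

'list'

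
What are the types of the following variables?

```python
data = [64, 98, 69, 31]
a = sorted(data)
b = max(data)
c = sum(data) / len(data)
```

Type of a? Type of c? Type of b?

sorted() returns list; int / int = float; max of ints returns int

list, float, int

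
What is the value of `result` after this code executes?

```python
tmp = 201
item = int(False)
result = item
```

tmp = 201; item = 0; result = 0

0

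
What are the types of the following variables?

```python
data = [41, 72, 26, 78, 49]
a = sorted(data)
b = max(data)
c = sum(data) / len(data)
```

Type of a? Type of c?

sorted() returns list; int / int = float

list, float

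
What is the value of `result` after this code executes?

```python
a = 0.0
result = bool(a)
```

a = 0.0; result = False

False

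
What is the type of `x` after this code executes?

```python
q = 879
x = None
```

None has type NoneType

NoneType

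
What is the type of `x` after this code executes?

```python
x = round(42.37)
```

round() with no decimal places returns int

int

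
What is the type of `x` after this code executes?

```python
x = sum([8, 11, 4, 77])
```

sum() of ints returns int

int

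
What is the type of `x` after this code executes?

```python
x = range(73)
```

range() returns a range object

range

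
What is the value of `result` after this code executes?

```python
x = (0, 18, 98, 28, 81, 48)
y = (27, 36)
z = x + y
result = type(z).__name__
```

x is tuple; y is tuple; z is tuple; result = 'tuple'

'tuple'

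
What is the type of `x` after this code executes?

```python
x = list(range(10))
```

list(range()) returns list

list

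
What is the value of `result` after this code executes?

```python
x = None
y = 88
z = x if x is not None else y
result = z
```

x = None; y = 88; z = 88; result = 88

88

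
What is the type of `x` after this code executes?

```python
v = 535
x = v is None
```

'is' comparison returns bool

bool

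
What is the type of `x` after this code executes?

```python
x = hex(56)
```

hex() returns str representation

str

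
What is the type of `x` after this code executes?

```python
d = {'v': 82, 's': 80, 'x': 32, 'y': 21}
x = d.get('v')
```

dict.get() returns value type when found

int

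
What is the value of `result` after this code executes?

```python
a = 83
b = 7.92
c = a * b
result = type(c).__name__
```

a is int; b is float; c is float; result = 'float'

'float'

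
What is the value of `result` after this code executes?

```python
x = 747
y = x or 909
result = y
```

x = 747; y = 747; result = 747

747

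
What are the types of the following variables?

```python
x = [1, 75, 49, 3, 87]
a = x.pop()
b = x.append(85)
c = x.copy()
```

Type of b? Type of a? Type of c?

append() returns None; pop() returns element; copy() returns list

NoneType, int, list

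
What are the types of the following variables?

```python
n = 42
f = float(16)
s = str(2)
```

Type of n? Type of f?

n is assigned a bare integer (no decimal point), so it is an int; f is assigned the result of calling float(), which returns a float

int, float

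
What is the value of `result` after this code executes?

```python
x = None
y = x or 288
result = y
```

x = None; y = 288; result = 288

288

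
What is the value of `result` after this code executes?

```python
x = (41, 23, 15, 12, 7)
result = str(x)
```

x = (41, 23, 15, 12, 7); result = '(41, 23, 15, 12, 7)'

'(41, 23, 15, 12, 7)'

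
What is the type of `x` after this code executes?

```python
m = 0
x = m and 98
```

'and' returns first falsy value (0 is int)

int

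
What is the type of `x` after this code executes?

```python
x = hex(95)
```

hex() returns str representation

str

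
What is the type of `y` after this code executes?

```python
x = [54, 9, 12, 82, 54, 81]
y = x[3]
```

Indexing list[int] returns int

int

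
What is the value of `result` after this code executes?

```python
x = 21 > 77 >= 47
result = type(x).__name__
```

x is bool; result = 'bool'

'bool'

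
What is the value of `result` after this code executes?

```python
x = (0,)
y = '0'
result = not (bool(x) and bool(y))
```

x = (0,); y = '0'; result = False

False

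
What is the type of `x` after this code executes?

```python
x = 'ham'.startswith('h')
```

str.startswith() returns bool

bool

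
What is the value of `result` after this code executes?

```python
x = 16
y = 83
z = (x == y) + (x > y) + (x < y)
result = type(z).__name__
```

x is int; y is int; z is int; result = 'int'

'int'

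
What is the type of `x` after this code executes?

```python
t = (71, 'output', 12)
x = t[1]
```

Index 1 of tuple is a str literal

str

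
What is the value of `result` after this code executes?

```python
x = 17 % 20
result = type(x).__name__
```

x is int; result = 'int'

'int'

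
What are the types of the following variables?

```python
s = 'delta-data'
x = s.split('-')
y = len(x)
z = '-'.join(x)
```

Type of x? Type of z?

str.split() returns list; str.join() returns str

list, str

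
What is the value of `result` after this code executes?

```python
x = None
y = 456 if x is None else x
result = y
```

x = None; y = 456; result = 456

456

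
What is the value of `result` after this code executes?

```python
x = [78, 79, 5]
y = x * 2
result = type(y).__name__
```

x is list; y is list; result = 'list'

'list'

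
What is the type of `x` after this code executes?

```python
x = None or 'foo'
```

'or' with None returns the other truthy value (str)

str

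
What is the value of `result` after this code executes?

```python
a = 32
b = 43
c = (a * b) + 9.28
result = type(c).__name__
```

a is int; b is int; c is float; result = 'float'

'float'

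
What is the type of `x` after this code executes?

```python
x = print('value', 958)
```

print() returns None

NoneType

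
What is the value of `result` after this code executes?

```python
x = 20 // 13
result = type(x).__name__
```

x is int; result = 'int'

'int'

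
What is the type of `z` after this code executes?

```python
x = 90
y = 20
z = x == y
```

Equality comparison returns bool

bool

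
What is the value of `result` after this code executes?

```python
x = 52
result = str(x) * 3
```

x = 52; result = '525252'

'525252'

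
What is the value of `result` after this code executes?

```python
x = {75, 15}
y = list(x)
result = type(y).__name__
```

x is set; y is list; result = 'list'

'list'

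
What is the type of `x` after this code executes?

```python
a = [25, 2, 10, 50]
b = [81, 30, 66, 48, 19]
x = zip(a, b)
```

zip() returns a zip object

zip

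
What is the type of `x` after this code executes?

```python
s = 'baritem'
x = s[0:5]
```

Slicing a str returns str

str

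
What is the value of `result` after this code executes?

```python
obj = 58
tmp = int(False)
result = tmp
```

obj = 58; tmp = 0; result = 0

0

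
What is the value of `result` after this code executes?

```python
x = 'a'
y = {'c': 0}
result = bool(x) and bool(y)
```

x = 'a'; y = {'c': 0}; result = True

True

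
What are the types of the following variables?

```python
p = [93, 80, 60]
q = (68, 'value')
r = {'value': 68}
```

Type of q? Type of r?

q is assigned a tuple (parenthesized, comma-separated values); r is assigned a dict literal ({key: value})

tuple, dict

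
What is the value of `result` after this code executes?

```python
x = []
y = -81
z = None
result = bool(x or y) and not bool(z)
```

x = []; y = -81; z = None; result = True

True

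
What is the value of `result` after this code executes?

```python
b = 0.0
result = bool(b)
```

b = 0.0; result = False

False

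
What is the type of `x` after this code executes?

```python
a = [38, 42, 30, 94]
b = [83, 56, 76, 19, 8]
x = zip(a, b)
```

zip() returns a zip object

zip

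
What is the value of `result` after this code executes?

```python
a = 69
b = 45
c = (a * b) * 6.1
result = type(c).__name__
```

a is int; b is int; c is float; result = 'float'

'float'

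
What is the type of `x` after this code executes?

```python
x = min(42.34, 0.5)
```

min() of floats returns float

float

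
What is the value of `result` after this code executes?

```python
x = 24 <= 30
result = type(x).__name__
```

x is bool; result = 'bool'

'bool'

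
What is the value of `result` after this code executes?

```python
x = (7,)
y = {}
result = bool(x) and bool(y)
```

x = (7,); y = {}; result = False

False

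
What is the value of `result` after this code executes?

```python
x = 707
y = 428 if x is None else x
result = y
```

x = 707; y = 707; result = 707

707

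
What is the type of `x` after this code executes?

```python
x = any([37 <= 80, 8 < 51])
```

any() returns bool

bool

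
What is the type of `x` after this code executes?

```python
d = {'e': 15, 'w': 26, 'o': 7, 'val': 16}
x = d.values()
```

.values() returns dict_values view

dict_values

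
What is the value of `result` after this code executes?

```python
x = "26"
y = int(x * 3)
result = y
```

x = '26'; y = 262626; result = 262626

262626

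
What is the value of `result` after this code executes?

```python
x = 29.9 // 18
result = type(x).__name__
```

x is float; result = 'float'

'float'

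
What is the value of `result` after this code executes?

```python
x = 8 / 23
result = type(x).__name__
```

x is float; result = 'float'

'float'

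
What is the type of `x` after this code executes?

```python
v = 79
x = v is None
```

'is' comparison returns bool

bool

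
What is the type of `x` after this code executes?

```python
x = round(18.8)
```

round() with no decimal places returns int

int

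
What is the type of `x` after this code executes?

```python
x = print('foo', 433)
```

print() returns None

NoneType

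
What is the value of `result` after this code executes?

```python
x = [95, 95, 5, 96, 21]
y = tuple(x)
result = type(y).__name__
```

x is list; y is tuple; result = 'tuple'

'tuple'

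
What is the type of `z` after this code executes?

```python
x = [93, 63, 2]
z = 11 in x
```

'in' operator returns bool

bool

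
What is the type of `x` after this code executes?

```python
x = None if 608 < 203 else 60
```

608 < 203 is False, so the else branch is taken

int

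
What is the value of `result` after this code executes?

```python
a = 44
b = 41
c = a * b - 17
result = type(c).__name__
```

a is int; b is int; c is int; result = 'int'

'int'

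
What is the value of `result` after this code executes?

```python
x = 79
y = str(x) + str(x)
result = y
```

x = 79; y = '7979'; result = '7979'

'7979'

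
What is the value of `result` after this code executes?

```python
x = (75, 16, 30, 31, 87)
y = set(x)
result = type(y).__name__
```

x is tuple; y is set; result = 'set'

'set'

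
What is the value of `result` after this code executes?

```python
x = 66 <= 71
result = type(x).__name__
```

x is bool; result = 'bool'

'bool'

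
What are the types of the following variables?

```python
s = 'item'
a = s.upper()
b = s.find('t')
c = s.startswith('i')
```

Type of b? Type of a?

find() returns int; upper() returns str

int, str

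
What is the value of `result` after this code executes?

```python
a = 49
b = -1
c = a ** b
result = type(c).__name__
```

a is int; b is int; c is float; result = 'float'

'float'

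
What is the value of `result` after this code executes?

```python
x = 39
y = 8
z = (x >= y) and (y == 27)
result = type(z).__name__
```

x is int; y is int; z is bool; result = 'bool'

'bool'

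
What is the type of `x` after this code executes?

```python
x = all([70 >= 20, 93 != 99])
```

all() returns bool

bool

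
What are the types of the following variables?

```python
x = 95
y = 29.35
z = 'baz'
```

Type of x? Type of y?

x is assigned a bare integer (no decimal point), so it is an int; y is assigned a number with a decimal point, so it is a float

int, float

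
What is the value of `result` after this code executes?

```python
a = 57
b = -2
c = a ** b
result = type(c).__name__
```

a is int; b is int; c is float; result = 'float'

'float'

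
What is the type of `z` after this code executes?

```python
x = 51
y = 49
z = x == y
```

Equality comparison returns bool

bool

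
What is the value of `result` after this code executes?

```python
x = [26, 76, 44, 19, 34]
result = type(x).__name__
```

x is list; result = 'list'

'list'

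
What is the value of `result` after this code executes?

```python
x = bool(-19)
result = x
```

x = True; result = True

True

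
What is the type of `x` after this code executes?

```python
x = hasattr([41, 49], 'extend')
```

hasattr() returns bool

bool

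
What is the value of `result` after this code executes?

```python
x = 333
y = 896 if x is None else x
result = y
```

x = 333; y = 333; result = 333

333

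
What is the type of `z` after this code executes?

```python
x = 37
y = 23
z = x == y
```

Equality comparison returns bool

bool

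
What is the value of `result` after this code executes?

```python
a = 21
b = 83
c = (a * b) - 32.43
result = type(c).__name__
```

a is int; b is int; c is float; result = 'float'

'float'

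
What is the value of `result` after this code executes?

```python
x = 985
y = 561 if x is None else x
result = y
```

x = 985; y = 985; result = 985

985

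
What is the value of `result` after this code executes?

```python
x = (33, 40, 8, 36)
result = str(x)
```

x = (33, 40, 8, 36); result = '(33, 40, 8, 36)'

'(33, 40, 8, 36)'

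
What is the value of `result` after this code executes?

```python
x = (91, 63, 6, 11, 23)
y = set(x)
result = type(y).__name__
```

x is tuple; y is set; result = 'set'

'set'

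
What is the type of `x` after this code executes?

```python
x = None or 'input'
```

'or' with None returns the other truthy value (str)

str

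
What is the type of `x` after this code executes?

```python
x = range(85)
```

range() returns a range object

range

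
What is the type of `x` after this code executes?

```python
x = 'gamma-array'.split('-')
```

str.split() returns list

list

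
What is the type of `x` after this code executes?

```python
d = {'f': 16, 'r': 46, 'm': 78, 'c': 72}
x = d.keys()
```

.keys() returns dict_keys view

dict_keys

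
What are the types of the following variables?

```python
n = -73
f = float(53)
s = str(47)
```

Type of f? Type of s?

f is assigned the result of calling float(), which returns a float; s is assigned the result of calling str(), which returns a str

float, str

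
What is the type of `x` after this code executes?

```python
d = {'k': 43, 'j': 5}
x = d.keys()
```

.keys() returns dict_keys view

dict_keys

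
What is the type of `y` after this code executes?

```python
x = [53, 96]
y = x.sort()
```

list.sort() returns None (mutates in place)

NoneType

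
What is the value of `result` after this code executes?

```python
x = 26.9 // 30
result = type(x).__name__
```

x is float; result = 'float'

'float'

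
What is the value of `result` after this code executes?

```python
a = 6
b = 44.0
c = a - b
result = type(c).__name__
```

a is int; b is float; c is float; result = 'float'

'float'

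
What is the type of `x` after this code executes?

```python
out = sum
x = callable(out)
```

callable() returns bool

bool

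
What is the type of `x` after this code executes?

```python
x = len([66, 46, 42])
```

len() always returns int

int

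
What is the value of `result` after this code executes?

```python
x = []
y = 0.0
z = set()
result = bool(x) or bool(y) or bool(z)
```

x = []; y = 0.0; z = set(); result = False

False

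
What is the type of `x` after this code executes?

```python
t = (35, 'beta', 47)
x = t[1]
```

Index 1 of tuple is a str literal

str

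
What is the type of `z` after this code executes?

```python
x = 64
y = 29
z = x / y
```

int / int = float

float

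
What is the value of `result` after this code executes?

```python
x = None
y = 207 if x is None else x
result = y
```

x = None; y = 207; result = 207

207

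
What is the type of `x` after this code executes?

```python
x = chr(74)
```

chr() returns str (single char)

str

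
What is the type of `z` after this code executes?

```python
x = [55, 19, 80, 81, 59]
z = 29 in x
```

'in' operator returns bool

bool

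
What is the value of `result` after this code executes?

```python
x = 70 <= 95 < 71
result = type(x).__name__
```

x is bool; result = 'bool'

'bool'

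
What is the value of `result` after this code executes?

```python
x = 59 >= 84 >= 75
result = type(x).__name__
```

x is bool; result = 'bool'

'bool'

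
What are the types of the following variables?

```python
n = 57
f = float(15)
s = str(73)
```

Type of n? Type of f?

n is assigned a bare integer (no decimal point), so it is an int; f is assigned the result of calling float(), which returns a float

int, float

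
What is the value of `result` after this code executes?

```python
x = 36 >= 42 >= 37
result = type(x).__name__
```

x is bool; result = 'bool'

'bool'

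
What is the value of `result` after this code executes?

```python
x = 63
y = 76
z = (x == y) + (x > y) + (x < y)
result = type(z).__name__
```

x is int; y is int; z is int; result = 'int'

'int'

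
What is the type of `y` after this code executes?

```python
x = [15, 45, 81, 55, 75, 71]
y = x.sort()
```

list.sort() returns None (mutates in place)

NoneType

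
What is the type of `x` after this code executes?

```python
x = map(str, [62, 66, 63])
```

map() returns a map object

map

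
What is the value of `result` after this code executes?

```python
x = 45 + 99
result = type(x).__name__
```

x is int; result = 'int'

'int'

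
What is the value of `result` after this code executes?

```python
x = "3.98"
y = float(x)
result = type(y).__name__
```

x is str; y is float; result = 'float'

'float'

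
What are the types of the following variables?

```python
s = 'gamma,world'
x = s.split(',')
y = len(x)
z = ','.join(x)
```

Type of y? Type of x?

len() returns int; str.split() returns list

int, list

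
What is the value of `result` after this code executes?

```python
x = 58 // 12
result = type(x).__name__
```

x is int; result = 'int'

'int'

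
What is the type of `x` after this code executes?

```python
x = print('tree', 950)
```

print() returns None

NoneType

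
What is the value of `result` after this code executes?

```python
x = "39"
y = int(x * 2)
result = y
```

x = '39'; y = 3939; result = 3939

3939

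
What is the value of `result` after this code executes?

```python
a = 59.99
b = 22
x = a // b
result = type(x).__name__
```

a is float; b is int; x is float; result = 'float'

'float'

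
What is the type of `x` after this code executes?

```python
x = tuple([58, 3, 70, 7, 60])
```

tuple() constructor returns tuple

tuple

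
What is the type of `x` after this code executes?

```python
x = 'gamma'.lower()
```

str.lower() returns str

str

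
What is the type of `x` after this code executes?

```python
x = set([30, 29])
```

set() constructor returns set

set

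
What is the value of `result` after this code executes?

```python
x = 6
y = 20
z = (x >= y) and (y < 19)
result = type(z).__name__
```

x is int; y is int; z is bool; result = 'bool'

'bool'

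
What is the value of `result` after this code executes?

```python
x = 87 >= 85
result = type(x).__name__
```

x is bool; result = 'bool'

'bool'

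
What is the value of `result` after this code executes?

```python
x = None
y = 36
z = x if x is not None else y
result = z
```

x = None; y = 36; z = 36; result = 36

36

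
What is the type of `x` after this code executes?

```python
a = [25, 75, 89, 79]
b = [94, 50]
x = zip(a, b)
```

zip() returns a zip object

zip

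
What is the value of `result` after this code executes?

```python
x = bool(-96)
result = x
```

x = True; result = True

True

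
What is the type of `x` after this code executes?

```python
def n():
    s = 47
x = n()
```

Function without return returns None

NoneType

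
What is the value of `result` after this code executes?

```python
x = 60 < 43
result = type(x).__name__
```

x is bool; result = 'bool'

'bool'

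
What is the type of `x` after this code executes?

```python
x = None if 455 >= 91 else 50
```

455 >= 91 is True, so the if branch is taken

NoneType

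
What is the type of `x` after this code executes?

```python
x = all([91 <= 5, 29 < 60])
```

all() returns bool

bool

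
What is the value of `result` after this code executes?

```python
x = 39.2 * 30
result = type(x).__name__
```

x is float; result = 'float'

'float'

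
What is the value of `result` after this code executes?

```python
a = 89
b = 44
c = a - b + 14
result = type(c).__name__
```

a is int; b is int; c is int; result = 'int'

'int'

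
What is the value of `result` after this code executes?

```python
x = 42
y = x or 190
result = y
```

x = 42; y = 42; result = 42

42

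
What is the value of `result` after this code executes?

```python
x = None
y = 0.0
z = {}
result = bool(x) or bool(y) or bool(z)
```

x = None; y = 0.0; z = {}; result = False

False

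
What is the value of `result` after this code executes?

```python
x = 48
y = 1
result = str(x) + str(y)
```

x = 48; y = 1; result = '481'

'481'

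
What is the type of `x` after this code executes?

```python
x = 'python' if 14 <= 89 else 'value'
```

Both branches of conditional are str

str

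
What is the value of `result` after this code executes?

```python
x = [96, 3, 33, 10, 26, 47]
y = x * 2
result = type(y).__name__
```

x is list; y is list; result = 'list'

'list'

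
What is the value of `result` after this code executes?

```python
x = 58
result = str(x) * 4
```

x = 58; result = '58585858'

'58585858'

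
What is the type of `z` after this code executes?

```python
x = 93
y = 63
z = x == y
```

Comparison returns bool

bool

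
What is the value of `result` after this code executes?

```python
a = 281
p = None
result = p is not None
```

a = 281; p = None; result = False

False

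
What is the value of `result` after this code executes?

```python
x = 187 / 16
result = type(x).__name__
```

x is float; result = 'float'

'float'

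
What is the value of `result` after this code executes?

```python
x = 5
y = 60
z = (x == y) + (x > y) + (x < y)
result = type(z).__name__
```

x is int; y is int; z is int; result = 'int'

'int'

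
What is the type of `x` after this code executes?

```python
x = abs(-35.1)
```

abs() of float returns float

float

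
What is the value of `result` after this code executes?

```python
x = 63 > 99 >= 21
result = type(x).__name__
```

x is bool; result = 'bool'

'bool'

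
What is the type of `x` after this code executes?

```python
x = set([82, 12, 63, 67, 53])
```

set() constructor returns set

set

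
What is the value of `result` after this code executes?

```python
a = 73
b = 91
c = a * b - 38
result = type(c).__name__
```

a is int; b is int; c is int; result = 'int'

'int'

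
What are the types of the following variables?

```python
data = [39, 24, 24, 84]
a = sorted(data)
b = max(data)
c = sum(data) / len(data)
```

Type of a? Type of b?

sorted() returns list; max of ints returns int

list, int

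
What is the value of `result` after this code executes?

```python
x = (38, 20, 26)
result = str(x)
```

x = (38, 20, 26); result = '(38, 20, 26)'

'(38, 20, 26)'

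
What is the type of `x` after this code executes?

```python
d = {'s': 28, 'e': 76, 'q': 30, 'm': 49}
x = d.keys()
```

.keys() returns dict_keys view

dict_keys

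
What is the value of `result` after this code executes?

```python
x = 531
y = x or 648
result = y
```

x = 531; y = 531; result = 531

531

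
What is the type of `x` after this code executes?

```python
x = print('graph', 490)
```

print() returns None

NoneType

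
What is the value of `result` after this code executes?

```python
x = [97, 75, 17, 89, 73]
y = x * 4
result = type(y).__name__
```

x is list; y is list; result = 'list'

'list'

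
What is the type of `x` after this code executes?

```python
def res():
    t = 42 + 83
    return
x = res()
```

Bare return returns None

NoneType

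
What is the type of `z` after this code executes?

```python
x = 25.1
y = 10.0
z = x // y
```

float // float = float

float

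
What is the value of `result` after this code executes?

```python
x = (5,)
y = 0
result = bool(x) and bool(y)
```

x = (5,); y = 0; result = False

False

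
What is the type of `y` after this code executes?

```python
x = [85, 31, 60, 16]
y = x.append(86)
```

list.append() returns None (mutates in place)

NoneType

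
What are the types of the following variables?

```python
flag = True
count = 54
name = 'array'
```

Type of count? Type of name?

count is assigned a bare integer (no decimal point), so it is an int; name is assigned a quoted string literal, so it is a str

int, str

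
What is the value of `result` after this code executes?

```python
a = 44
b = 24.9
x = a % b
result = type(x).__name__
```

a is int; b is float; x is float; result = 'float'

'float'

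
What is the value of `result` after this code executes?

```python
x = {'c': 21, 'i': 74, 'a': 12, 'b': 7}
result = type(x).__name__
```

x is dict; result = 'dict'

'dict'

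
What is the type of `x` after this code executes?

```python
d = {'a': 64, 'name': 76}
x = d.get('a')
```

dict.get() returns value type when found

int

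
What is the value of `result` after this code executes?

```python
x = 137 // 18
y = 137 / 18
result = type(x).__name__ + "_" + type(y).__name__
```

x is int; y is float; result = 'int_float'

'int_float'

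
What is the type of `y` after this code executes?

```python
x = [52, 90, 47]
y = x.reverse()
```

list.reverse() returns None

NoneType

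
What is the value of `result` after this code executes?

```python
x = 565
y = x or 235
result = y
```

x = 565; y = 565; result = 565

565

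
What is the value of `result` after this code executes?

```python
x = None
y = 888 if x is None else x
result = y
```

x = None; y = 888; result = 888

888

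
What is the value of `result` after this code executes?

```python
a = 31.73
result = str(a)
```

a = 31.73; result = '31.73'

'31.73'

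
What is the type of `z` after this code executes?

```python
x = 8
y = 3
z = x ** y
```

positive int ** positive int = int

int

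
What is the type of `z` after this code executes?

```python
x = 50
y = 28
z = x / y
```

int / int = float

float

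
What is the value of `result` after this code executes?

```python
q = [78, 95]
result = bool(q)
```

q = [78, 95]; result = True

True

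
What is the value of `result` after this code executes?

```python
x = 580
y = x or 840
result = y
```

x = 580; y = 580; result = 580

580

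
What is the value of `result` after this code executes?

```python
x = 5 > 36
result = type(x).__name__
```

x is bool; result = 'bool'

'bool'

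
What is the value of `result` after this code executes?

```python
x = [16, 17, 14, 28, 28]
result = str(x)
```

x = [16, 17, 14, 28, 28]; result = '[16, 17, 14, 28, 28]'

'[16, 17, 14, 28, 28]'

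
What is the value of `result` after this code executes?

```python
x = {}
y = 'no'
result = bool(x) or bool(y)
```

x = {}; y = 'no'; result = True

True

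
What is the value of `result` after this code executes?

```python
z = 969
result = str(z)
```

z = 969; result = '969'

'969'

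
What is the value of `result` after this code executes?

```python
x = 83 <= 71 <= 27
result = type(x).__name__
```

x is bool; result = 'bool'

'bool'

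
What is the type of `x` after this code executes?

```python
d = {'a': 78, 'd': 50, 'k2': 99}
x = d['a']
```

Accessing dict[str, int] with str key returns int

int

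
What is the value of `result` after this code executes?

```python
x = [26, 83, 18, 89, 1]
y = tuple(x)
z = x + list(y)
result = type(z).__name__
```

x is list; y is tuple; z is list; result = 'list'

'list'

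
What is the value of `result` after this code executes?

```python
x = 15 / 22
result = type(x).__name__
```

x is float; result = 'float'

'float'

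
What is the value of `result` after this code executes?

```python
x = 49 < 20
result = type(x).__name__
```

x is bool; result = 'bool'

'bool'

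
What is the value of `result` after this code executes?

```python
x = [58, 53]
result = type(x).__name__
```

x is list; result = 'list'

'list'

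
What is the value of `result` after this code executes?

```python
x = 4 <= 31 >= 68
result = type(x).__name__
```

x is bool; result = 'bool'

'bool'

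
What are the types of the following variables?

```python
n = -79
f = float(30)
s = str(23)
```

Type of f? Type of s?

f is assigned the result of calling float(), which returns a float; s is assigned the result of calling str(), which returns a str

float, str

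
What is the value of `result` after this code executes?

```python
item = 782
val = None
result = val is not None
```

item = 782; val = None; result = False

False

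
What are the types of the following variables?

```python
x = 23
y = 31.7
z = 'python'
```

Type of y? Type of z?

y is assigned a number with a decimal point, so it is a float; z is assigned a quoted string literal, so it is a str

float, str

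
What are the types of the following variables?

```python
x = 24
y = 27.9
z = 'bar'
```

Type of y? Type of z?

y is assigned a number with a decimal point, so it is a float; z is assigned a quoted string literal, so it is a str

float, str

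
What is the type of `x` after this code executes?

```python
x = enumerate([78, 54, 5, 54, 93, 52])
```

enumerate() returns an enumerate object

enumerate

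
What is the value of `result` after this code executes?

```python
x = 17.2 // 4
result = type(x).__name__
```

x is float; result = 'float'

'float'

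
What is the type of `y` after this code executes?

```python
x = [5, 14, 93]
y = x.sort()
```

list.sort() returns None (mutates in place)

NoneType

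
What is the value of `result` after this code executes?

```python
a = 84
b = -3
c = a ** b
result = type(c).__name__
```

a is int; b is int; c is float; result = 'float'

'float'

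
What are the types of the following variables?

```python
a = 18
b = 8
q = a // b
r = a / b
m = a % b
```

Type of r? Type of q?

/ returns float; // returns int

float, int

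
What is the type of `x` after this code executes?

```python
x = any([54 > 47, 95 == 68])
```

any() returns bool

bool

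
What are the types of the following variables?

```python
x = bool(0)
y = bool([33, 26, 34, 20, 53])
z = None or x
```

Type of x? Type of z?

bool() returns bool; None or bool returns the bool

bool, bool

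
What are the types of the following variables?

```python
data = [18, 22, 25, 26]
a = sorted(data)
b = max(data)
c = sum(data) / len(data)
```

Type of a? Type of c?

sorted() returns list; int / int = float

list, float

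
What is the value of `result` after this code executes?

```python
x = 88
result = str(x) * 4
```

x = 88; result = '88888888'

'88888888'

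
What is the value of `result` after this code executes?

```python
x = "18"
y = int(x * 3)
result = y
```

x = '18'; y = 181818; result = 181818

181818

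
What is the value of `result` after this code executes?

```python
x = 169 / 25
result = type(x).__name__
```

x is float; result = 'float'

'float'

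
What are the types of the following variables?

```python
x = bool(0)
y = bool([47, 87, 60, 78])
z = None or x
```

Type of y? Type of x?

bool() returns bool; bool() returns bool

bool, bool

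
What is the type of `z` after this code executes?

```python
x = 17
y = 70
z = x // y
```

int // int = int

int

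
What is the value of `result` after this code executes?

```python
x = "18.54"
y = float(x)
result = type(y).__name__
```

x is str; y is float; result = 'float'

'float'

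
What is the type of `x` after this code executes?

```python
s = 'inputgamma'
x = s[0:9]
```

Slicing a str returns str

str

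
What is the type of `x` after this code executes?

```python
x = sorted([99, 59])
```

sorted() always returns list

list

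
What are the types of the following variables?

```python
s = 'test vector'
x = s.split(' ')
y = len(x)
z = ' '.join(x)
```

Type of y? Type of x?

len() returns int; str.split() returns list

int, list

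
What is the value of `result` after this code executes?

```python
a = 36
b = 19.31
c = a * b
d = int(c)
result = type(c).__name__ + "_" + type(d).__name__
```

a is int; b is float; c is float; d is int; result = 'float_int'

'float_int'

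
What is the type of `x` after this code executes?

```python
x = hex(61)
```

hex() returns str representation

str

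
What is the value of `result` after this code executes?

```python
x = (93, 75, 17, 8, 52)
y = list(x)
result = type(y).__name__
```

x is tuple; y is list; result = 'list'

'list'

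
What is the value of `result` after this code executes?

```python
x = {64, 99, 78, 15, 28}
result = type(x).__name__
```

x is set; result = 'set'

'set'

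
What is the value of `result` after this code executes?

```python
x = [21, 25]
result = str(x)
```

x = [21, 25]; result = '[21, 25]'

'[21, 25]'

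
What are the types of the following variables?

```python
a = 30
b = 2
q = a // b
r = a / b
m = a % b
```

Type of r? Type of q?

/ returns float; // returns int

float, int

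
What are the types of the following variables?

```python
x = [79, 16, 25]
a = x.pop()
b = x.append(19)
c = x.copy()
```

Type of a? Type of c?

pop() returns element; copy() returns list

int, list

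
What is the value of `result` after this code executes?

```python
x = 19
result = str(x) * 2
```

x = 19; result = '1919'

'1919'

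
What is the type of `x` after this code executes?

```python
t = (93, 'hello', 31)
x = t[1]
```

Index 1 of tuple is a str literal

str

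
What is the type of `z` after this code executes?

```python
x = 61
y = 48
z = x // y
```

int // int = int

int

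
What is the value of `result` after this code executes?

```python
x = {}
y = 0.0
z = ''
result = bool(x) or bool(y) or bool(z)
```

x = {}; y = 0.0; z = ''; result = False

False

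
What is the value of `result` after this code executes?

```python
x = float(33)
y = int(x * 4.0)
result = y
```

x = 33.0; y = 132; result = 132

132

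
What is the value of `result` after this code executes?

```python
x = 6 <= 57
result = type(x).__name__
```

x is bool; result = 'bool'

'bool'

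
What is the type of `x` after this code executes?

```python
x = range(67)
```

range() returns a range object

range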